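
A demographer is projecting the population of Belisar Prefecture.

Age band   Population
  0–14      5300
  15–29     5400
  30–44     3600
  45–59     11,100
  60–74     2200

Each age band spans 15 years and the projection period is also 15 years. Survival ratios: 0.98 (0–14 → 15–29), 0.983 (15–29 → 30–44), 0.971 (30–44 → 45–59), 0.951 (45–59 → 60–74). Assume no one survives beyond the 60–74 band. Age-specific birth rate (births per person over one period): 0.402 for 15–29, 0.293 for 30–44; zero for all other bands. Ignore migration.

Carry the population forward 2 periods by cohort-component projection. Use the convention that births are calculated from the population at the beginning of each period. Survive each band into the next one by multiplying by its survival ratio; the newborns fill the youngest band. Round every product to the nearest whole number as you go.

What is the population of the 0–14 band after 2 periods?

3643

After projecting period 1:
Births: 5400 * 0.402 = 2171  |  3600 * 0.293 = 1055 → total 3226
15–29: 5300 * 0.98 = 5194
30–44: 5400 * 0.983 = 5308
45–59: 3600 * 0.971 = 3496
60–74: 11100 * 0.951 = 10556
Population now: 0–14=3226, 15–29=5194, 30–44=5308, 45–59=3496, 60–74=10556
After projecting period 2:
Births: 5194 * 0.402 = 2088  |  5308 * 0.293 = 1555 → total 3643
15–29: 3226 * 0.98 = 3161
30–44: 5194 * 0.983 = 5106
45–59: 5308 * 0.971 = 5154
60–74: 3496 * 0.951 = 3325
Population now: 0–14=3643, 15–29=3161, 30–44=5106, 45–59=5154, 60–74=3325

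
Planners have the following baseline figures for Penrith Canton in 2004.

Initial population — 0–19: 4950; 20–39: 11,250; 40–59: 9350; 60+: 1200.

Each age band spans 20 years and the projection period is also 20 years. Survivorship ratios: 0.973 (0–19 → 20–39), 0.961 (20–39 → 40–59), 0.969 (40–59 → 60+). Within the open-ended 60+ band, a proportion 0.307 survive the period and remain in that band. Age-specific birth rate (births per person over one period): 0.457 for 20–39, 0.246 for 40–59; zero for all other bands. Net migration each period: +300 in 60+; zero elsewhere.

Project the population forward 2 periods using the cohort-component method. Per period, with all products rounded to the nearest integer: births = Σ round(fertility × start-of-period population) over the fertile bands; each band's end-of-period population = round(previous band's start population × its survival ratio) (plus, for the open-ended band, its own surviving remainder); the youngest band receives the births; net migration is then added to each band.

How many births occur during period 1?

7441

After projecting period 1:
Births: 11250 * 0.457 = 5141  |  9350 * 0.246 = 2300 → 7441
20–39: 4950 * 0.973 = 4816
40–59: 11250 * 0.961 = 10811
60+: 9350 * 0.969 + 1200 * 0.307 = 9060 + 368 = 9428
Net migration: 60+ + 300 → 9728
End of period: [7441, 4816, 10811, 9728]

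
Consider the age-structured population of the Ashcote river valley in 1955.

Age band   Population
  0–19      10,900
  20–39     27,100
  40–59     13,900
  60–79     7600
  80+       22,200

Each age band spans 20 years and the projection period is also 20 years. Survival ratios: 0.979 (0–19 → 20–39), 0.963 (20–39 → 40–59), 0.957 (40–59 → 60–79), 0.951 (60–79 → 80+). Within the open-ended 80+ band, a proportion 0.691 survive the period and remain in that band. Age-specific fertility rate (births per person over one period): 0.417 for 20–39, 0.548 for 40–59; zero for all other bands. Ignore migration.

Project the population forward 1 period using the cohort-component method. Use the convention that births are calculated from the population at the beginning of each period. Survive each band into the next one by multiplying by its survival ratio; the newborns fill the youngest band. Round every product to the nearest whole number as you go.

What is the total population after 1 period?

Numbering the bands 1..5 from youngest to oldest:
— Period 1 —
Births: 27100 × 0.417 = 11301 ; 13900 × 0.548 = 7617 → 18918
Band 2: 10900 × 0.979 = 10671
Band 3: 27100 × 0.963 = 26097
Band 4: 13900 × 0.957 = 13302
Band 5: 7600 × 0.951 + 22200 × 0.691 = 7228 + 15340 = 22568
Giving 18918 / 10671 / 26097 / 13302 / 22568.
Total after period 1: 18918 + 10671 + 26097 + 13302 + 22568 = 91556

91556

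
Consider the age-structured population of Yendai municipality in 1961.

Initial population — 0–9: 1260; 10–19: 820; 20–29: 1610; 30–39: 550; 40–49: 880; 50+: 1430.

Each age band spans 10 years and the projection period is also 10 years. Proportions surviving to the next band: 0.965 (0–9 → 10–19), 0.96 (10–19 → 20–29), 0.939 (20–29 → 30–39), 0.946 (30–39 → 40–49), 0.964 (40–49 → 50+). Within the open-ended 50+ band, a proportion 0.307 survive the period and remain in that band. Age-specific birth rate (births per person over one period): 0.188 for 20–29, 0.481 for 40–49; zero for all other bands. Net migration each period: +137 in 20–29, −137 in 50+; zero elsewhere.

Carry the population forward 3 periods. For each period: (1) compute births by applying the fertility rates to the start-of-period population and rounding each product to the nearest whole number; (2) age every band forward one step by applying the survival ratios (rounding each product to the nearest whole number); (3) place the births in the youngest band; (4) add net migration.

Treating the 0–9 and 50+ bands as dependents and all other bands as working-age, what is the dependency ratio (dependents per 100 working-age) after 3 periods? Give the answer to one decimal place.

After projecting period 1:
Births: 1610 × 0.188 = 303, 880 × 0.481 = 423 — total 726
10–19: 1260 × 0.965 = 1216
20–29: 820 × 0.96 = 787
30–39: 1610 × 0.939 = 1512
40–49: 550 × 0.946 = 520
50+: 880 × 0.964 + 1430 × 0.307 = 848 + 439 = 1287
Net migration: 20–29 + 137 → 924; 50+ − 137 → 1150
Giving 726 / 1216 / 924 / 1512 / 520 / 1150.
After projecting period 2:
Births: 924 × 0.188 = 174, 520 × 0.481 = 250 — total 424
10–19: 726 × 0.965 = 701
20–29: 1216 × 0.96 = 1167
30–39: 924 × 0.939 = 868
40–49: 1512 × 0.946 = 1430
50+: 520 × 0.964 + 1150 × 0.307 = 501 + 353 = 854
Net migration: 20–29 + 137 → 1304; 50+ − 137 → 717
Giving 424 / 701 / 1304 / 868 / 1430 / 717.
After projecting period 3:
Births: 1304 × 0.188 = 245, 1430 × 0.481 = 688 — total 933
10–19: 424 × 0.965 = 409
20–29: 701 × 0.96 = 673
30–39: 1304 × 0.939 = 1224
40–49: 868 × 0.946 = 821
50+: 1430 × 0.964 + 717 × 0.307 = 1379 + 220 = 1599
Net migration: 20–29 + 137 → 810; 50+ − 137 → 1462
Giving 933 / 409 / 810 / 1224 / 821 / 1462.
Dependents (band 0–9 + band 50+) = 933 + 1462 = 2395; working-age = 3264; ratio = 2395/3264 × 100 = 73.4

73.4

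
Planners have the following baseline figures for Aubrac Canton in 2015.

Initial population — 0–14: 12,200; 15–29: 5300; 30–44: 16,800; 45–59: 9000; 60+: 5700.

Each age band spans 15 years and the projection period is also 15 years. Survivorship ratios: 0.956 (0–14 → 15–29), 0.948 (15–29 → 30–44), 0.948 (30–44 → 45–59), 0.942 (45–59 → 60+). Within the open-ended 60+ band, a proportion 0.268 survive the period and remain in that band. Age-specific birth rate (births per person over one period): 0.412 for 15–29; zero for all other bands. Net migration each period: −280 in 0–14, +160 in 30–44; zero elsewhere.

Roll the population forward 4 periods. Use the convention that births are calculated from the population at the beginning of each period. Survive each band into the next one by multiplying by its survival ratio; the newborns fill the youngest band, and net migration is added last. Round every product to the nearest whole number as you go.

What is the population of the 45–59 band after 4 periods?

(Bands numbered youngest = 1 to oldest = 5.)
— Period 1 —
Births: 5300 × 0.412 = 2184
Band 2: 12200 × 0.956 = 11663
Band 3: 5300 × 0.948 = 5024
Band 4: 16800 × 0.948 = 15926
Band 5: 9000 × 0.942 + 5700 × 0.268 = 8478 + 1528 = 10006
Net migration: Band 1 − 280 → 1904; Band 3 + 160 → 5184
End of period: [1904, 11663, 5184, 15926, 10006]
— Period 2 —
Births: 11663 × 0.412 = 4805
Band 2: 1904 × 0.956 = 1820
Band 3: 11663 × 0.948 = 11057
Band 4: 5184 × 0.948 = 4914
Band 5: 15926 × 0.942 + 10006 × 0.268 = 15002 + 2682 = 17684
Net migration: Band 1 − 280 → 4525; Band 3 + 160 → 11217
End of period: [4525, 1820, 11217, 4914, 17684]
— Period 3 —
Births: 1820 × 0.412 = 750
Band 2: 4525 × 0.956 = 4326
Band 3: 1820 × 0.948 = 1725
Band 4: 11217 × 0.948 = 10634
Band 5: 4914 × 0.942 + 17684 × 0.268 = 4629 + 4739 = 9368
Net migration: Band 1 − 280 → 470; Band 3 + 160 → 1885
End of period: [470, 4326, 1885, 10634, 9368]
— Period 4 —
Births: 4326 × 0.412 = 1782
Band 2: 470 × 0.956 = 449
Band 3: 4326 × 0.948 = 4101
Band 4: 1885 × 0.948 = 1787
Band 5: 10634 × 0.942 + 9368 × 0.268 = 10017 + 2511 = 12528
Net migration: Band 1 − 280 → 1502; Band 3 + 160 → 4261
End of period: [1502, 449, 4261, 1787, 12528]

1787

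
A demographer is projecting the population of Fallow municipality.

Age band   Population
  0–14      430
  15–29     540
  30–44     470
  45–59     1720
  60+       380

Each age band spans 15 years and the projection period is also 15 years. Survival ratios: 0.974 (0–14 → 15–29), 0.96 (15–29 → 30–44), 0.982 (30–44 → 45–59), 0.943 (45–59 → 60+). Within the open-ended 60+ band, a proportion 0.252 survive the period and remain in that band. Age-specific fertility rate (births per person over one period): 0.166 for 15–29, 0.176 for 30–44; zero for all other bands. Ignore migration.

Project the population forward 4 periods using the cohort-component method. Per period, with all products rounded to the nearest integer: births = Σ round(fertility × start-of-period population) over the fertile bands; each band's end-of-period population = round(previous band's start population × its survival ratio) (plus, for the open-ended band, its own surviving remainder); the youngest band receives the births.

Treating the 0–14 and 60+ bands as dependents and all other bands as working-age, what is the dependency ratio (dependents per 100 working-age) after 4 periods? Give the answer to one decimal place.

— Period 1 —
Births: 540 × 0.166 = 90  |  470 × 0.176 = 83 — total 173
15–29: 430 × 0.974 = 419
30–44: 540 × 0.96 = 518
45–59: 470 × 0.982 = 462
60+: 1720 × 0.943 + 380 × 0.252 = 1622 + 96 = 1718
→ [173, 419, 518, 462, 1718]
— Period 2 —
Births: 419 × 0.166 = 70  |  518 × 0.176 = 91 — total 161
15–29: 173 × 0.974 = 169
30–44: 419 × 0.96 = 402
45–59: 518 × 0.982 = 509
60+: 462 × 0.943 + 1718 × 0.252 = 436 + 433 = 869
→ [161, 169, 402, 509, 869]
— Period 3 —
Births: 169 × 0.166 = 28  |  402 × 0.176 = 71 — total 99
15–29: 161 × 0.974 = 157
30–44: 169 × 0.96 = 162
45–59: 402 × 0.982 = 395
60+: 509 × 0.943 + 869 × 0.252 = 480 + 219 = 699
→ [99, 157, 162, 395, 699]
— Period 4 —
Births: 157 × 0.166 = 26  |  162 × 0.176 = 29 — total 55
15–29: 99 × 0.974 = 96
30–44: 157 × 0.96 = 151
45–59: 162 × 0.982 = 159
60+: 395 × 0.943 + 699 × 0.252 = 372 + 176 = 548
→ [55, 96, 151, 159, 548]
Dependents (band 0–14 + band 60+) = 55 + 548 = 603; working-age = 406; ratio = 603/406 × 100 = 148.5

148.5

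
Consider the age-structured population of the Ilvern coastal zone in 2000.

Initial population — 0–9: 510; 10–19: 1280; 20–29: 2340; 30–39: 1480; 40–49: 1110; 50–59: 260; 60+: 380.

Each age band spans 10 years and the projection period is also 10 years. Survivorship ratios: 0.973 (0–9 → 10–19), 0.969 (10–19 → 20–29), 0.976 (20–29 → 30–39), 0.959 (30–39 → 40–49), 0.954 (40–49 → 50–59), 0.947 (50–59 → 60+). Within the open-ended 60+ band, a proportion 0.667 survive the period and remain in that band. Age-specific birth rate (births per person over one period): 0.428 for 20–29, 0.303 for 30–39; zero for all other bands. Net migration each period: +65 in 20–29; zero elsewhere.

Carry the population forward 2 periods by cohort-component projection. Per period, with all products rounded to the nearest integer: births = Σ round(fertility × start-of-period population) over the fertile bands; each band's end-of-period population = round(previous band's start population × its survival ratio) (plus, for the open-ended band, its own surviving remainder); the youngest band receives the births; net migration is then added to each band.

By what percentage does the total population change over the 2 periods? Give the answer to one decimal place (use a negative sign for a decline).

After projecting period 1:
Births: 2340 × 0.428 = 1002 ; 1480 × 0.303 = 448 — total 1450
10–19: 510 × 0.973 = 496
20–29: 1280 × 0.969 = 1240
30–39: 2340 × 0.976 = 2284
40–49: 1480 × 0.959 = 1419
50–59: 1110 × 0.954 = 1059
60+: 260 × 0.947 + 380 × 0.667 = 246 + 253 = 499
Net migration: 20–29 + 65 → 1305
End of period: [1450, 496, 1305, 2284, 1419, 1059, 499]
After projecting period 2:
Births: 1305 × 0.428 = 559 ; 2284 × 0.303 = 692 — total 1251
10–19: 1450 × 0.973 = 1411
20–29: 496 × 0.969 = 481
30–39: 1305 × 0.976 = 1274
40–49: 2284 × 0.959 = 2190
50–59: 1419 × 0.954 = 1354
60+: 1059 × 0.947 + 499 × 0.667 = 1003 + 333 = 1336
Net migration: 20–29 + 65 → 546
End of period: [1251, 1411, 546, 1274, 2190, 1354, 1336]
Total: 7360 → 9362; change = 2002; percentage change = 27.2%

27.2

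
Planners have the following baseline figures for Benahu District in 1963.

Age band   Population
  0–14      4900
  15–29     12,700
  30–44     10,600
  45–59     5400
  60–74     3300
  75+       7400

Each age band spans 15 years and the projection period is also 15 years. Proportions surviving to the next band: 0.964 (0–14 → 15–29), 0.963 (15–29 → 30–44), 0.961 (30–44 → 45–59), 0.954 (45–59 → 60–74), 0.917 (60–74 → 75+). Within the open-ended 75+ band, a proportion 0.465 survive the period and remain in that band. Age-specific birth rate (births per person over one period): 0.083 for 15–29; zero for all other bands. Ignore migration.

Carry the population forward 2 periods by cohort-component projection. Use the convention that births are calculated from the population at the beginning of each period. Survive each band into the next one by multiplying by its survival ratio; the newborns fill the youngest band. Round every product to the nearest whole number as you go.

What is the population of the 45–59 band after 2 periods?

11753

Period 1.
Births: 12700 × 0.083 = 1054
15–29: 4900 × 0.964 = 4724
30–44: 12700 × 0.963 = 12230
45–59: 10600 × 0.961 = 10187
60–74: 5400 × 0.954 = 5152
75+: 3300 × 0.917 + 7400 × 0.465 = 3026 + 3441 = 6467
End of period: [1054, 4724, 12230, 10187, 5152, 6467]
Period 2.
Births: 4724 × 0.083 = 392
15–29: 1054 × 0.964 = 1016
30–44: 4724 × 0.963 = 4549
45–59: 12230 × 0.961 = 11753
60–74: 10187 × 0.954 = 9718
75+: 5152 × 0.917 + 6467 × 0.465 = 4724 + 3007 = 7731
End of period: [392, 1016, 4549, 11753, 9718, 7731]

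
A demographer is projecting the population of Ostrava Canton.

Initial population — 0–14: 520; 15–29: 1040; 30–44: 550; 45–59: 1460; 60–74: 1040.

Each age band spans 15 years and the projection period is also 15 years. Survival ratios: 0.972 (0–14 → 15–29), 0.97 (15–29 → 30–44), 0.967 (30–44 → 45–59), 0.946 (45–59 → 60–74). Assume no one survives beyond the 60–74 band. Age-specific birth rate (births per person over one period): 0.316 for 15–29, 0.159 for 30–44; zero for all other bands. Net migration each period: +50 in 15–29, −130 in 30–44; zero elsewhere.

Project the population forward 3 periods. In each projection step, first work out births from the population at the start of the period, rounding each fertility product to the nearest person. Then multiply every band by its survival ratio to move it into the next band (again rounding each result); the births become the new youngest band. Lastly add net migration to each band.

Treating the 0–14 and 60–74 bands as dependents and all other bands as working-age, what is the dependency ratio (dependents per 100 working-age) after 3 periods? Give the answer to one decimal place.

Period 1.
Births: 1040 × 0.316 = 329  |  550 × 0.159 = 87 → total 416
15–29: 520 × 0.972 = 505
30–44: 1040 × 0.97 = 1009
45–59: 550 × 0.967 = 532
60–74: 1460 × 0.946 = 1381
Net migration: 15–29 + 50 → 555; 30–44 − 130 → 879
End of period: [416, 555, 879, 532, 1381]
Period 2.
Births: 555 × 0.316 = 175  |  879 × 0.159 = 140 → total 315
15–29: 416 × 0.972 = 404
30–44: 555 × 0.97 = 538
45–59: 879 × 0.967 = 850
60–74: 532 × 0.946 = 503
Net migration: 15–29 + 50 → 454; 30–44 − 130 → 408
End of period: [315, 454, 408, 850, 503]
Period 3.
Births: 454 × 0.316 = 143  |  408 × 0.159 = 65 → total 208
15–29: 315 × 0.972 = 306
30–44: 454 × 0.97 = 440
45–59: 408 × 0.967 = 395
60–74: 850 × 0.946 = 804
Net migration: 15–29 + 50 → 356; 30–44 − 130 → 310
End of period: [208, 356, 310, 395, 804]
Dependents (band 0–14 + band 60–74) = 208 + 804 = 1012; working-age = 1061; ratio = 1012/1061 × 100 = 95.4

95.4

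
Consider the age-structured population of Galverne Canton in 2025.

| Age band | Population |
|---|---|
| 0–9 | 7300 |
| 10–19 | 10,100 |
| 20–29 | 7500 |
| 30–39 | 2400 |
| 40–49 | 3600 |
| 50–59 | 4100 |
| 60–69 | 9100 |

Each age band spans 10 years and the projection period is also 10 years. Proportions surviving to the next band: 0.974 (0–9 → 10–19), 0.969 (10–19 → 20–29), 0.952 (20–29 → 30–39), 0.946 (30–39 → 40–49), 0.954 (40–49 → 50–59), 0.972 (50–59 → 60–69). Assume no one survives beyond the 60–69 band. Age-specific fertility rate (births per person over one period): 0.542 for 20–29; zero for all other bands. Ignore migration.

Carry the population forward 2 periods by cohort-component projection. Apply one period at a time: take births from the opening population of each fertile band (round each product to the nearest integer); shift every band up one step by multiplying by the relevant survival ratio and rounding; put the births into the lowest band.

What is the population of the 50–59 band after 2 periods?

(Groups numbered youngest = 1 to oldest = 7.)
[period 1]
Births: 7500 × 0.542 = 4065
Group 2: 7300 × 0.974 = 7110
Group 3: 10100 × 0.969 = 9787
Group 4: 7500 × 0.952 = 7140
Group 5: 2400 × 0.946 = 2270
Group 6: 3600 × 0.954 = 3434
Group 7: 4100 × 0.972 = 3985
Giving 4065 / 7110 / 9787 / 7140 / 2270 / 3434 / 3985.
[period 2]
Births: 9787 × 0.542 = 5305
Group 2: 4065 × 0.974 = 3959
Group 3: 7110 × 0.969 = 6890
Group 4: 9787 × 0.952 = 9317
Group 5: 7140 × 0.946 = 6754
Group 6: 2270 × 0.954 = 2166
Group 7: 3434 × 0.972 = 3338
Giving 5305 / 3959 / 6890 / 9317 / 6754 / 2166 / 3338.

2166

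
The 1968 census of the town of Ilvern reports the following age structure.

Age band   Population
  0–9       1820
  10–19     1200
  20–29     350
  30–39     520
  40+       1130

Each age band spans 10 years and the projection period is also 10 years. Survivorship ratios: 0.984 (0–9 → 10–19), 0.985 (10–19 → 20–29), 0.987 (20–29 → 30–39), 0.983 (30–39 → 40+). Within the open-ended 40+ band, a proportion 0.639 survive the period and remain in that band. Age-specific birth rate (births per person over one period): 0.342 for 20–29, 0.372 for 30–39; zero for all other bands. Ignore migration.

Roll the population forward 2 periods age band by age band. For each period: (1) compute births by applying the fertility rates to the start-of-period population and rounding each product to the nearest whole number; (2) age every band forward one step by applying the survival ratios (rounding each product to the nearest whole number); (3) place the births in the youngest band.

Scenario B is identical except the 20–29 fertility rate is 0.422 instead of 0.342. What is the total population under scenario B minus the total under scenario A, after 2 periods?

After projecting period 1:
Births: 350 × 0.342 = 120, 520 × 0.372 = 193 ⇒ total 313
10–19: 1820 × 0.984 = 1791
20–29: 1200 × 0.985 = 1182
30–39: 350 × 0.987 = 345
40+: 520 × 0.983 + 1130 × 0.639 = 511 + 722 = 1233
End of period: [313, 1791, 1182, 345, 1233]
After projecting period 2:
Births: 1182 × 0.342 = 404, 345 × 0.372 = 128 ⇒ total 532
10–19: 313 × 0.984 = 308
20–29: 1791 × 0.985 = 1764
30–39: 1182 × 0.987 = 1167
40+: 345 × 0.983 + 1233 × 0.639 = 339 + 788 = 1127
End of period: [532, 308, 1764, 1167, 1127]
Scenario A total after 2 periods: 4898
Scenario B projection —
After projecting period 1:
Births: 350 × 0.422 = 148, 520 × 0.372 = 193 ⇒ total 341
10–19: 1820 × 0.984 = 1791
20–29: 1200 × 0.985 = 1182
30–39: 350 × 0.987 = 345
40+: 520 × 0.983 + 1130 × 0.639 = 511 + 722 = 1233
End of period: [341, 1791, 1182, 345, 1233]
After projecting period 2:
Births: 1182 × 0.422 = 499, 345 × 0.372 = 128 ⇒ total 627
10–19: 341 × 0.984 = 336
20–29: 1791 × 0.985 = 1764
30–39: 1182 × 0.987 = 1167
40+: 345 × 0.983 + 1233 × 0.639 = 339 + 788 = 1127
End of period: [627, 336, 1764, 1167, 1127]
Scenario B total after 2 periods: 5021
Difference B − A = 5021 − 4898 = 123

123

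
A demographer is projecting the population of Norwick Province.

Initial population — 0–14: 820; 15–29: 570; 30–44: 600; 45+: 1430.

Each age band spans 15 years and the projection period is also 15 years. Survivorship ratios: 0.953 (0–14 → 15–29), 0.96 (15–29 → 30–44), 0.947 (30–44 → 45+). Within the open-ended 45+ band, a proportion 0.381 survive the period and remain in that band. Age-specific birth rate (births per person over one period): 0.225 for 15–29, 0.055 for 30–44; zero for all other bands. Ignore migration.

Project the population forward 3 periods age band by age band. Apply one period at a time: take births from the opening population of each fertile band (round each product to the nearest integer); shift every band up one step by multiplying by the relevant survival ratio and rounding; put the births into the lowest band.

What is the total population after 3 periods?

[period 1]
Births: 570 × 0.225 = 128 ; 600 × 0.055 = 33 → total 161
15–29: 820 × 0.953 = 781
30–44: 570 × 0.96 = 547
45+: 600 × 0.947 + 1430 × 0.381 = 568 + 545 = 1113
Giving 161 / 781 / 547 / 1113.
[period 2]
Births: 781 × 0.225 = 176 ; 547 × 0.055 = 30 → total 206
15–29: 161 × 0.953 = 153
30–44: 781 × 0.96 = 750
45+: 547 × 0.947 + 1113 × 0.381 = 518 + 424 = 942
Giving 206 / 153 / 750 / 942.
[period 3]
Births: 153 × 0.225 = 34 ; 750 × 0.055 = 41 → total 75
15–29: 206 × 0.953 = 196
30–44: 153 × 0.96 = 147
45+: 750 × 0.947 + 942 × 0.381 = 710 + 359 = 1069
Giving 75 / 196 / 147 / 1069.
Total after period 3: 75 + 196 + 147 + 1069 = 1487

1487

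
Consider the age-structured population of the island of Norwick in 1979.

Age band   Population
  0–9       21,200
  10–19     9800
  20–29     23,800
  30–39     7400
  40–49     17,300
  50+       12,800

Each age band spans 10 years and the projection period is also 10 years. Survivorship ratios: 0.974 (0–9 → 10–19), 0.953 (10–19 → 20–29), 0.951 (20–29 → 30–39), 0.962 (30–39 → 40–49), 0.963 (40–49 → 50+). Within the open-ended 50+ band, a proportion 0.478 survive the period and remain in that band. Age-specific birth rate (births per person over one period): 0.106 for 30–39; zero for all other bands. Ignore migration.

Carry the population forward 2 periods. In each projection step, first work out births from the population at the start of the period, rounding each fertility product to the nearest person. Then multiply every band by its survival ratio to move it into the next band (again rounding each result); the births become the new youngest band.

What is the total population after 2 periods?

71240

Let group 1 be 0–9 through group 6 = 50+.
Period 1.
Births: 7400 * 0.106 = 784
Group 2: 21200 * 0.974 = 20649
Group 3: 9800 * 0.953 = 9339
Group 4: 23800 * 0.951 = 22634
Group 5: 7400 * 0.962 = 7119
Group 6: 17300 * 0.963 + 12800 * 0.478 = 16660 + 6118 = 22778
Giving 784 / 20649 / 9339 / 22634 / 7119 / 22778.
Period 2.
Births: 22634 * 0.106 = 2399
Group 2: 784 * 0.974 = 764
Group 3: 20649 * 0.953 = 19678
Group 4: 9339 * 0.951 = 8881
Group 5: 22634 * 0.962 = 21774
Group 6: 7119 * 0.963 + 22778 * 0.478 = 6856 + 10888 = 17744
Giving 2399 / 764 / 19678 / 8881 / 21774 / 17744.
Total after period 2: 2399 + 764 + 19678 + 8881 + 21774 + 17744 = 71240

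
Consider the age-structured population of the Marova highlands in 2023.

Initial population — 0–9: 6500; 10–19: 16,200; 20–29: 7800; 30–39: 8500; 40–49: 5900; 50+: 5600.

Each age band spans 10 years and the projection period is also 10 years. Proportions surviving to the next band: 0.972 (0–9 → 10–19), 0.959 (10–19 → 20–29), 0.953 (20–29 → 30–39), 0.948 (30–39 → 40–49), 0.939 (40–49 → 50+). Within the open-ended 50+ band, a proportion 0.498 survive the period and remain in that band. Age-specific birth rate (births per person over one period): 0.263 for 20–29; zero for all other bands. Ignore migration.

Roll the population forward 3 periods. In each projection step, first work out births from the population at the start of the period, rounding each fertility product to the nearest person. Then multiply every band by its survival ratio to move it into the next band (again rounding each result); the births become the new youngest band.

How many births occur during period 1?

2051

(Bands numbered youngest = 1 to oldest = 6.)
— Period 1 —
Births: 7800 × 0.263 = 2051
Band 2: 6500 × 0.972 = 6318
Band 3: 16200 × 0.959 = 15536
Band 4: 7800 × 0.953 = 7433
Band 5: 8500 × 0.948 = 8058
Band 6: 5900 × 0.939 + 5600 × 0.498 = 5540 + 2789 = 8329
End of period: [2051, 6318, 15536, 7433, 8058, 8329]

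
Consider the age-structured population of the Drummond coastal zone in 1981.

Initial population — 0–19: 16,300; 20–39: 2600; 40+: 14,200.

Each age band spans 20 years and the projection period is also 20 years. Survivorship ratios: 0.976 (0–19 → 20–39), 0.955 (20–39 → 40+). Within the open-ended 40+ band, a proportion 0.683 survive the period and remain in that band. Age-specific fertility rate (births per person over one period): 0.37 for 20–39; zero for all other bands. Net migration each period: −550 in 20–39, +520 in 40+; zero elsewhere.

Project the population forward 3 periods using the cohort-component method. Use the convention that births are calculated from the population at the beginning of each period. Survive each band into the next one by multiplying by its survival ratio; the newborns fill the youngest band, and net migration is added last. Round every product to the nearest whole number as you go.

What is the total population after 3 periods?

(Bands numbered youngest = 1 to oldest = 3.)
Period 1:
Births: 2600 × 0.37 = 962
Band 2: 16300 × 0.976 = 15909
Band 3: 2600 × 0.955 + 14200 × 0.683 = 2483 + 9699 = 12182
Net migration: Band 2 − 550 → 15359; Band 3 + 520 → 12702
End of period: [962, 15359, 12702]
Period 2:
Births: 15359 × 0.37 = 5683
Band 2: 962 × 0.976 = 939
Band 3: 15359 × 0.955 + 12702 × 0.683 = 14668 + 8675 = 23343
Net migration: Band 2 − 550 → 389; Band 3 + 520 → 23863
End of period: [5683, 389, 23863]
Period 3:
Births: 389 × 0.37 = 144
Band 2: 5683 × 0.976 = 5547
Band 3: 389 × 0.955 + 23863 × 0.683 = 371 + 16298 = 16669
Net migration: Band 2 − 550 → 4997; Band 3 + 520 → 17189
End of period: [144, 4997, 17189]
Total after period 3: 144 + 4997 + 17189 = 22330

22330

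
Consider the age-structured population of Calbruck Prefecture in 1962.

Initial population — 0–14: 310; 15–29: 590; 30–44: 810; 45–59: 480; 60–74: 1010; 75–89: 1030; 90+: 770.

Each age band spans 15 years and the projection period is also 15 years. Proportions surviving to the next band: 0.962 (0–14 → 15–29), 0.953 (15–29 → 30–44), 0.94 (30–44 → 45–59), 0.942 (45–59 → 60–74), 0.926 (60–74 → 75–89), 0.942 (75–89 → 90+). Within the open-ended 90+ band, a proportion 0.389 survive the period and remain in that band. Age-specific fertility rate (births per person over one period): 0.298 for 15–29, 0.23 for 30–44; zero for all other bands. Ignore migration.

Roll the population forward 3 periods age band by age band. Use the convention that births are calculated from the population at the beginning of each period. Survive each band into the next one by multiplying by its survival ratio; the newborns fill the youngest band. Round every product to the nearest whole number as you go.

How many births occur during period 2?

After projecting period 1:
Births: 590 * 0.298 = 176, 810 * 0.23 = 186 — total 362
15–29: 310 * 0.962 = 298
30–44: 590 * 0.953 = 562
45–59: 810 * 0.94 = 761
60–74: 480 * 0.942 = 452
75–89: 1010 * 0.926 = 935
90+: 1030 * 0.942 + 770 * 0.389 = 970 + 300 = 1270
Giving 362 / 298 / 562 / 761 / 452 / 935 / 1270.
After projecting period 2:
Births: 298 * 0.298 = 89, 562 * 0.23 = 129 — total 218
15–29: 362 * 0.962 = 348
30–44: 298 * 0.953 = 284
45–59: 562 * 0.94 = 528
60–74: 761 * 0.942 = 717
75–89: 452 * 0.926 = 419
90+: 935 * 0.942 + 1270 * 0.389 = 881 + 494 = 1375
Giving 218 / 348 / 284 / 528 / 717 / 419 / 1375.

218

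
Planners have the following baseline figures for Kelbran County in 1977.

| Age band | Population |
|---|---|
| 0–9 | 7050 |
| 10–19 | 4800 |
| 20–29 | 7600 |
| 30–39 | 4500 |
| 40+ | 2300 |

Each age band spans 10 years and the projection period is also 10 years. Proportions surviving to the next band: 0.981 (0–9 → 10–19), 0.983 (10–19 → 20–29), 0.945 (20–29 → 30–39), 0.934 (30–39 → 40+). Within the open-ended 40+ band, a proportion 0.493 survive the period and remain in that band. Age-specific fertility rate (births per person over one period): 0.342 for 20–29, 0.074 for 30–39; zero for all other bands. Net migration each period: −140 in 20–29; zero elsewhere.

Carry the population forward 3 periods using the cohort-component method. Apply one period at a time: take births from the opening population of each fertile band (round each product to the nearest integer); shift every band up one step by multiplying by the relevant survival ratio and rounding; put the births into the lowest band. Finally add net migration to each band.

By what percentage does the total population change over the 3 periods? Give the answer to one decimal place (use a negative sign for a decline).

-15.1

(Groups numbered youngest = 1 to oldest = 5.)
Period 1:
Births: 7600 × 0.342 = 2599  |  4500 × 0.074 = 333 — total 2932
Group 2: 7050 × 0.981 = 6916
Group 3: 4800 × 0.983 = 4718
Group 4: 7600 × 0.945 = 7182
Group 5: 4500 × 0.934 + 2300 × 0.493 = 4203 + 1134 = 5337
Net migration: Group 3 − 140 → 4578
→ [2932, 6916, 4578, 7182, 5337]
Period 2:
Births: 4578 × 0.342 = 1566  |  7182 × 0.074 = 531 — total 2097
Group 2: 2932 × 0.981 = 2876
Group 3: 6916 × 0.983 = 6798
Group 4: 4578 × 0.945 = 4326
Group 5: 7182 × 0.934 + 5337 × 0.493 = 6708 + 2631 = 9339
Net migration: Group 3 − 140 → 6658
→ [2097, 2876, 6658, 4326, 9339]
Period 3:
Births: 6658 × 0.342 = 2277  |  4326 × 0.074 = 320 — total 2597
Group 2: 2097 × 0.981 = 2057
Group 3: 2876 × 0.983 = 2827
Group 4: 6658 × 0.945 = 6292
Group 5: 4326 × 0.934 + 9339 × 0.493 = 4040 + 4604 = 8644
Net migration: Group 3 − 140 → 2687
→ [2597, 2057, 2687, 6292, 8644]
Total: 26250 → 22277; change = -3973; percentage change = -15.1%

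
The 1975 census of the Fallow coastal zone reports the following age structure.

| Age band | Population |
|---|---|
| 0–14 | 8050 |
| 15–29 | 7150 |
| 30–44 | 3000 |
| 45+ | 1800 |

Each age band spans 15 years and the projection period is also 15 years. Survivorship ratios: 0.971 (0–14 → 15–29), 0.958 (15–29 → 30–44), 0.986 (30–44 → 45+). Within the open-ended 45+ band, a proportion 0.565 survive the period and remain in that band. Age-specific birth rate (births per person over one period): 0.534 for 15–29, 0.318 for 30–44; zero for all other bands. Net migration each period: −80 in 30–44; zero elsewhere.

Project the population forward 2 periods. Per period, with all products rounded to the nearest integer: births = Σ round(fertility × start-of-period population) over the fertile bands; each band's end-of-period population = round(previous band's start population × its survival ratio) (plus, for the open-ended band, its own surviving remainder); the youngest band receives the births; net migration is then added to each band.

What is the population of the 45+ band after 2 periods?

Period 1.
Births: 7150 × 0.534 = 3818  |  3000 × 0.318 = 954 → 4772
15–29: 8050 × 0.971 = 7817
30–44: 7150 × 0.958 = 6850
45+: 3000 × 0.986 + 1800 × 0.565 = 2958 + 1017 = 3975
Net migration: 30–44 − 80 → 6770
Population now: 0–14=4772, 15–29=7817, 30–44=6770, 45+=3975
Period 2.
Births: 7817 × 0.534 = 4174  |  6770 × 0.318 = 2153 → 6327
15–29: 4772 × 0.971 = 4634
30–44: 7817 × 0.958 = 7489
45+: 6770 × 0.986 + 3975 × 0.565 = 6675 + 2246 = 8921
Net migration: 30–44 − 80 → 7409
Population now: 0–14=6327, 15–29=4634, 30–44=7409, 45+=8921

8921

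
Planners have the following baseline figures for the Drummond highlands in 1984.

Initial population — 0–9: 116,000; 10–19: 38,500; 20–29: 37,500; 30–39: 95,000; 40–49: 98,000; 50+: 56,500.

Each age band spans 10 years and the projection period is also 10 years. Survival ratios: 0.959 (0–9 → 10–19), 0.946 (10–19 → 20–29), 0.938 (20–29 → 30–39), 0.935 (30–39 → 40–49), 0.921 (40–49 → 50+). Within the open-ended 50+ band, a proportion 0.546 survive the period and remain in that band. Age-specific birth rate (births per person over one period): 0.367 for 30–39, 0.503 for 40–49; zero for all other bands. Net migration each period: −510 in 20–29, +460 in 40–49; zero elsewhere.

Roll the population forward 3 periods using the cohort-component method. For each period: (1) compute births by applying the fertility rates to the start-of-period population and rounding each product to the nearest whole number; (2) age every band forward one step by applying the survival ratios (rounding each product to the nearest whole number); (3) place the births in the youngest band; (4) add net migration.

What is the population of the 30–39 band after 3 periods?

Let band 1 be 0–9 through band 6 = 50+.
After projecting period 1:
Births: 95000 × 0.367 = 34865 ; 98000 × 0.503 = 49294 → total 84159
Band 2: 116000 × 0.959 = 111244
Band 3: 38500 × 0.946 = 36421
Band 4: 37500 × 0.938 = 35175
Band 5: 95000 × 0.935 = 88825
Band 6: 98000 × 0.921 + 56500 × 0.546 = 90258 + 30849 = 121107
Net migration: Band 3 − 510 → 35911; Band 5 + 460 → 89285
→ [84159, 111244, 35911, 35175, 89285, 121107]
After projecting period 2:
Births: 35175 × 0.367 = 12909 ; 89285 × 0.503 = 44910 → total 57819
Band 2: 84159 × 0.959 = 80708
Band 3: 111244 × 0.946 = 105237
Band 4: 35911 × 0.938 = 33685
Band 5: 35175 × 0.935 = 32889
Band 6: 89285 × 0.921 + 121107 × 0.546 = 82231 + 66124 = 148355
Net migration: Band 3 − 510 → 104727; Band 5 + 460 → 33349
→ [57819, 80708, 104727, 33685, 33349, 148355]
After projecting period 3:
Births: 33685 × 0.367 = 12362 ; 33349 × 0.503 = 16775 → total 29137
Band 2: 57819 × 0.959 = 55448
Band 3: 80708 × 0.946 = 76350
Band 4: 104727 × 0.938 = 98234
Band 5: 33685 × 0.935 = 31495
Band 6: 33349 × 0.921 + 148355 × 0.546 = 30714 + 81002 = 111716
Net migration: Band 3 − 510 → 75840; Band 5 + 460 → 31955
→ [29137, 55448, 75840, 98234, 31955, 111716]

98234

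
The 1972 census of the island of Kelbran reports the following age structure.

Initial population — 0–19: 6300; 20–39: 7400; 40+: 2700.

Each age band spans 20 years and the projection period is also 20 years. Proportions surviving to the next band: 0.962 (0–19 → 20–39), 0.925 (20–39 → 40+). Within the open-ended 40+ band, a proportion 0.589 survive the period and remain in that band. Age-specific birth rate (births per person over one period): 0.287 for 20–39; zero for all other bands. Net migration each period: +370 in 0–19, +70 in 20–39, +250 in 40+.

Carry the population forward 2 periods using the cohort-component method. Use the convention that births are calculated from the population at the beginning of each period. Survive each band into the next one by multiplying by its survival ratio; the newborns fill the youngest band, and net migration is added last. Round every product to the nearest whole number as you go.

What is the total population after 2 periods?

15635

Numbering the groups 1..3 from youngest to oldest:
Period 1:
Births: 7400 × 0.287 = 2124
Group 2: 6300 × 0.962 = 6061
Group 3: 7400 × 0.925 + 2700 × 0.589 = 6845 + 1590 = 8435
Net migration: Group 1 + 370 → 2494; Group 2 + 70 → 6131; Group 3 + 250 → 8685
Population now: 0–19=2494, 20–39=6131, 40+=8685
Period 2:
Births: 6131 × 0.287 = 1760
Group 2: 2494 × 0.962 = 2399
Group 3: 6131 × 0.925 + 8685 × 0.589 = 5671 + 5115 = 10786
Net migration: Group 1 + 370 → 2130; Group 2 + 70 → 2469; Group 3 + 250 → 11036
Population now: 0–19=2130, 20–39=2469, 40+=11036
Total after period 2: 2130 + 2469 + 11036 = 15635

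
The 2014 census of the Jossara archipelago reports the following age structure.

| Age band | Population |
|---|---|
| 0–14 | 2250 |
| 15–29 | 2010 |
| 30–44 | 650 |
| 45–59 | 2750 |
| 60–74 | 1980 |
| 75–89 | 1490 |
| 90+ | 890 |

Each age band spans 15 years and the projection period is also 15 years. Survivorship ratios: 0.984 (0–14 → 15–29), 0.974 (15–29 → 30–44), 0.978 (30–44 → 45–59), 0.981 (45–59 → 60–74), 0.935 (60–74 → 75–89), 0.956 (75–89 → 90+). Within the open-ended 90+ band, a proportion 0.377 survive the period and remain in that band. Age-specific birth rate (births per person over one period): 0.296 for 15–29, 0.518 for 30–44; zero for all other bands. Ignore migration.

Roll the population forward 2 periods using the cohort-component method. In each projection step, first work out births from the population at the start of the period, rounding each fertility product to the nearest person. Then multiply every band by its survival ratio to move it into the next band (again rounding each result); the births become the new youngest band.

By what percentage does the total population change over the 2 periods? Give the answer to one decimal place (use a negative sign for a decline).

Call the bands 1 to 7, youngest first.
[period 1]
Births: 2010 × 0.296 = 595  |  650 × 0.518 = 337 ⇒ total 932
Band 2: 2250 × 0.984 = 2214
Band 3: 2010 × 0.974 = 1958
Band 4: 650 × 0.978 = 636
Band 5: 2750 × 0.981 = 2698
Band 6: 1980 × 0.935 = 1851
Band 7: 1490 × 0.956 + 890 × 0.377 = 1424 + 336 = 1760
Population now: 0–14=932, 15–29=2214, 30–44=1958, 45–59=636, 60–74=2698, 75–89=1851, 90+=1760
[period 2]
Births: 2214 × 0.296 = 655  |  1958 × 0.518 = 1014 ⇒ total 1669
Band 2: 932 × 0.984 = 917
Band 3: 2214 × 0.974 = 2156
Band 4: 1958 × 0.978 = 1915
Band 5: 636 × 0.981 = 624
Band 6: 2698 × 0.935 = 2523
Band 7: 1851 × 0.956 + 1760 × 0.377 = 1770 + 664 = 2434
Population now: 0–14=1669, 15–29=917, 30–44=2156, 45–59=1915, 60–74=624, 75–89=2523, 90+=2434
Total: 12020 → 12238; change = 218; percentage change = 1.8%

1.8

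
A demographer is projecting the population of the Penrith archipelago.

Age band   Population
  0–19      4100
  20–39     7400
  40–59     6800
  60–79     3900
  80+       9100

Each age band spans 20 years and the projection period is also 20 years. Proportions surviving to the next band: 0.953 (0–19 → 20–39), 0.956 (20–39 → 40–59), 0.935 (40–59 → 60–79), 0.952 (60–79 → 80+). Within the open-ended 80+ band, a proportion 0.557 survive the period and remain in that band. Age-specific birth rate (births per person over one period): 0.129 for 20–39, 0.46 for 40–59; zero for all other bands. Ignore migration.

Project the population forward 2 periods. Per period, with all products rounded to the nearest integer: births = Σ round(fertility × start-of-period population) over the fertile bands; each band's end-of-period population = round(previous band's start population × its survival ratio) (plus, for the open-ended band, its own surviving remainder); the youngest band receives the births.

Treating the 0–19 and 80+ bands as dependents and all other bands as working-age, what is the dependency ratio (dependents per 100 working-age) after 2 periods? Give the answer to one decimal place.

103.3

[period 1]
Births: 7400 × 0.129 = 955 ; 6800 × 0.46 = 3128 → 4083
20–39: 4100 × 0.953 = 3907
40–59: 7400 × 0.956 = 7074
60–79: 6800 × 0.935 = 6358
80+: 3900 × 0.952 + 9100 × 0.557 = 3713 + 5069 = 8782
→ [4083, 3907, 7074, 6358, 8782]
[period 2]
Births: 3907 × 0.129 = 504 ; 7074 × 0.46 = 3254 → 3758
20–39: 4083 × 0.953 = 3891
40–59: 3907 × 0.956 = 3735
60–79: 7074 × 0.935 = 6614
80+: 6358 × 0.952 + 8782 × 0.557 = 6053 + 4892 = 10945
→ [3758, 3891, 3735, 6614, 10945]
Dependents (band 0–19 + band 80+) = 3758 + 10945 = 14703; working-age = 14240; ratio = 14703/14240 × 100 = 103.3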